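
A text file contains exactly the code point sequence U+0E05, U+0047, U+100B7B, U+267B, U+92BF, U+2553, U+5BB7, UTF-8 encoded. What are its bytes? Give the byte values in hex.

E0 B8 85 47 F4 80 AD BB E2 99 BB E9 8A BF E2 95 93 E5 AE B7

U+0E05: 3-byte form → E0 B8 85.
U+0047: 1-byte form → 47.
U+100B7B: 4-byte form → F4 80 AD BB.
U+267B: 3-byte form → E2 99 BB.
U+92BF: 3-byte form → E9 8A BF.
U+2553: 3-byte form → E2 95 93.
U+5BB7: 3-byte form → E5 AE B7.
Concatenated (20 bytes): E0 B8 85 47 F4 80 AD BB E2 99 BB E9 8A BF E2 95 93 E5 AE B7.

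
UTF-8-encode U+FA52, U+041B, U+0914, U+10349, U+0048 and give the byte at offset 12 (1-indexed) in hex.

0x89

1-indexed offset 12 is 0-indexed offset 11.
U+FA52 → 3-byte form EF A9 92 at offsets 0–2.
U+041B → 2-byte form D0 9B at offsets 3–4.
U+0914 → 3-byte form E0 A4 94 at offsets 5–7.
U+10349 → 4-byte form F0 90 8D 89 at offsets 8–11.
Offset 11 falls in char 4's range; it's byte 4 of F0 90 8D 89 = 0x89.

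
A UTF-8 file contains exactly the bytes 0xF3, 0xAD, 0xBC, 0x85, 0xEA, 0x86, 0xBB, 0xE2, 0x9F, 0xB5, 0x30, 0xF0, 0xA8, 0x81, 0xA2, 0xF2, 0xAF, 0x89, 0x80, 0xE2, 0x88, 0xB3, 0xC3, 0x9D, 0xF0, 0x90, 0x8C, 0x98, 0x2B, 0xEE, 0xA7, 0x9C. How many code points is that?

Byte at offset 0: 0xF3 = 11110011 → 4-byte char (#1). Advance 4.
Byte at offset 4: 0xEA = 11101010 → 3-byte char (#2). Advance 3.
Byte at offset 7: 0xE2 = 11100010 → 3-byte char (#3). Advance 3.
Byte at offset 10: 0x30 = 00110000 → 1-byte char (#4). Advance 1.
Byte at offset 11: 0xF0 = 11110000 → 4-byte char (#5). Advance 4.
Byte at offset 15: 0xF2 = 11110010 → 4-byte char (#6). Advance 4.
Byte at offset 19: 0xE2 = 11100010 → 3-byte char (#7). Advance 3.
Byte at offset 22: 0xC3 = 11000011 → 2-byte char (#8). Advance 2.
Byte at offset 24: 0xF0 = 11110000 → 4-byte char (#9). Advance 4.
Byte at offset 28: 0x2B = 00101011 → 1-byte char (#10). Advance 1.
Byte at offset 29: 0xEE = 11101110 → 3-byte char (#11). Advance 3.
Reached end at offset 32 after 11 code points.

11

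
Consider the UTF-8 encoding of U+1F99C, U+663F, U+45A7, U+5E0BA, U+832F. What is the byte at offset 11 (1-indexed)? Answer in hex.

0xF1

1-indexed offset 11 is 0-indexed offset 10.
U+1F99C → 4-byte form F0 9F A6 9C at offsets 0–3.
U+663F → 3-byte form E6 98 BF at offsets 4–6.
U+45A7 → 3-byte form E4 96 A7 at offsets 7–9.
U+5E0BA → 4-byte form F1 9E 82 BA at offsets 10–13.
Offset 10 falls in char 4's range; it's byte 1 of F1 9E 82 BA = 0xF1.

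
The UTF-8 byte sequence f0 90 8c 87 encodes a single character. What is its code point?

Leading byte 0xF0 = 11110000 matches 11110xxx → 4-byte sequence.
Byte 1: 0xF0 = 11110000, payload 000 (3 bits).
Byte 2: 0x90 = 10010000 (10xxxxxx ✓), payload 010000.
Byte 3: 0x8C = 10001100 (10xxxxxx ✓), payload 001100.
Byte 4: 0x87 = 10000111 (10xxxxxx ✓), payload 000111.
Concatenate: 000010000001100000111 = 0x10307 (21 bits → U+10307).

U+10307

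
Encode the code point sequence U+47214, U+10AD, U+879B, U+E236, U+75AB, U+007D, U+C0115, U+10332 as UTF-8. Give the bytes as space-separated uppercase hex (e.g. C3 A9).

F1 87 88 94 E1 82 AD E8 9E 9B EE 88 B6 E7 96 AB 7D F3 80 84 95 F0 90 8C B2

U+47214: 4-byte form → F1 87 88 94.
U+10AD: 3-byte form → E1 82 AD.
U+879B: 3-byte form → E8 9E 9B.
U+E236: 3-byte form → EE 88 B6.
U+75AB: 3-byte form → E7 96 AB.
U+007D: 1-byte form → 7D.
U+C0115: 4-byte form → F3 80 84 95.
U+10332: 4-byte form → F0 90 8C B2.
Concatenated (25 bytes): F1 87 88 94 E1 82 AD E8 9E 9B EE 88 B6 E7 96 AB 7D F3 80 84 95 F0 90 8C B2.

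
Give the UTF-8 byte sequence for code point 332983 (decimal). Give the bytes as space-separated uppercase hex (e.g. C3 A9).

U+514B7 = 0x514B7 = 332983 decimal. In range U+10000–U+10FFFF → 4-byte form: 11110xxx 10xxxxxx 10xxxxxx 10xxxxxx.
Binary (21 bits): 001010001010010110111.
Split 3+6+6+6: 001 | 010001 | 010010 | 110111.
Byte 1: 11110001 = 0xF1.
Byte 2: 10010001 = 0x91.
Byte 3: 10010010 = 0x92.
Byte 4: 10110111 = 0xB7.

F1 91 92 B7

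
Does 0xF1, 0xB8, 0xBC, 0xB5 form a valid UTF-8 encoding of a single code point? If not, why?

Leading byte 0xF1 = 11110001 → 4-byte form.
Continuation bytes 0xB8=10111000, 0xBC=10111100, 0xB5=10110101 all match 10xxxxxx.
Decoded value 0x78F35 is ≥ 0x10000 (shortest form) and not a surrogate.

valid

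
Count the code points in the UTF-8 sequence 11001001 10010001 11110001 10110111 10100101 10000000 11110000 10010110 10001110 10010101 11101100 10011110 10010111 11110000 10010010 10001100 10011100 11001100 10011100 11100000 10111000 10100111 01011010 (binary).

Byte at offset 0: 0xC9 = 11001001 → 2-byte char (#1). Advance 2.
Byte at offset 2: 0xF1 = 11110001 → 4-byte char (#2). Advance 4.
Byte at offset 6: 0xF0 = 11110000 → 4-byte char (#3). Advance 4.
Byte at offset 10: 0xEC = 11101100 → 3-byte char (#4). Advance 3.
Byte at offset 13: 0xF0 = 11110000 → 4-byte char (#5). Advance 4.
Byte at offset 17: 0xCC = 11001100 → 2-byte char (#6). Advance 2.
Byte at offset 19: 0xE0 = 11100000 → 3-byte char (#7). Advance 3.
Byte at offset 22: 0x5A = 01011010 → 1-byte char (#8). Advance 1.
Reached end at offset 23 after 8 code points.

8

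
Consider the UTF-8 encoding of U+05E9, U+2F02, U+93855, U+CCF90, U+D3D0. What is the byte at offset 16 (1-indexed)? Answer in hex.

1-indexed offset 16 is 0-indexed offset 15.
U+05E9 → 2-byte form D7 A9 at offsets 0–1.
U+2F02 → 3-byte form E2 BC 82 at offsets 2–4.
U+93855 → 4-byte form F2 93 A1 95 at offsets 5–8.
U+CCF90 → 4-byte form F3 8C BE 90 at offsets 9–12.
U+D3D0 → 3-byte form ED 8F 90 at offsets 13–15.
Offset 15 falls in char 5's range; it's byte 3 of ED 8F 90 = 0x90.

0x90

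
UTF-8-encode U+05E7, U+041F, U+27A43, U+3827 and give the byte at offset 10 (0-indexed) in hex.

0xA7

U+05E7 → 2-byte form D7 A7 at offsets 0–1.
U+041F → 2-byte form D0 9F at offsets 2–3.
U+27A43 → 4-byte form F0 A7 A9 83 at offsets 4–7.
U+3827 → 3-byte form E3 A0 A7 at offsets 8–10.
Offset 10 falls in char 4's range; it's byte 3 of E3 A0 A7 = 0xA7.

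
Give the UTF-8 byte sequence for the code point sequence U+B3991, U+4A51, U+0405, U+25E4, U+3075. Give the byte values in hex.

U+B3991: 4-byte form → F2 B3 A6 91.
U+4A51: 3-byte form → E4 A9 91.
U+0405: 2-byte form → D0 85.
U+25E4: 3-byte form → E2 97 A4.
U+3075: 3-byte form → E3 81 B5.
Concatenated (15 bytes): F2 B3 A6 91 E4 A9 91 D0 85 E2 97 A4 E3 81 B5.

F2 B3 A6 91 E4 A9 91 D0 85 E2 97 A4 E3 81 B5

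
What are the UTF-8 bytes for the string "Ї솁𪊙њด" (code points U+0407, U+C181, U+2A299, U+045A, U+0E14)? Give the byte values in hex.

D0 87 EC 86 81 F0 AA 8A 99 D1 9A E0 B8 94

U+0407: 2-byte form → D0 87.
U+C181: 3-byte form → EC 86 81.
U+2A299: 4-byte form → F0 AA 8A 99.
U+045A: 2-byte form → D1 9A.
U+0E14: 3-byte form → E0 B8 94.
Concatenated (14 bytes): D0 87 EC 86 81 F0 AA 8A 99 D1 9A E0 B8 94.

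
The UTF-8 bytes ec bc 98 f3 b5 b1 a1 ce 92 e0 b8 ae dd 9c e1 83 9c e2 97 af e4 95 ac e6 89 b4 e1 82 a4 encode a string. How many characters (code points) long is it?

Byte at offset 0: 0xEC = 11101100 → 3-byte char (#1). Advance 3.
Byte at offset 3: 0xF3 = 11110011 → 4-byte char (#2). Advance 4.
Byte at offset 7: 0xCE = 11001110 → 2-byte char (#3). Advance 2.
Byte at offset 9: 0xE0 = 11100000 → 3-byte char (#4). Advance 3.
Byte at offset 12: 0xDD = 11011101 → 2-byte char (#5). Advance 2.
Byte at offset 14: 0xE1 = 11100001 → 3-byte char (#6). Advance 3.
Byte at offset 17: 0xE2 = 11100010 → 3-byte char (#7). Advance 3.
Byte at offset 20: 0xE4 = 11100100 → 3-byte char (#8). Advance 3.
Byte at offset 23: 0xE6 = 11100110 → 3-byte char (#9). Advance 3.
Byte at offset 26: 0xE1 = 11100001 → 3-byte char (#10). Advance 3.
Reached end at offset 29 after 10 code points.

10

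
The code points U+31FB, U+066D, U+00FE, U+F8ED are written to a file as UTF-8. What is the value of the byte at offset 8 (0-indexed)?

0xA3

U+31FB → 3-byte form E3 87 BB at offsets 0–2.
U+066D → 2-byte form D9 AD at offsets 3–4.
U+00FE → 2-byte form C3 BE at offsets 5–6.
U+F8ED → 3-byte form EF A3 AD at offsets 7–9.
Offset 8 falls in char 4's range; it's byte 2 of EF A3 AD = 0xA3.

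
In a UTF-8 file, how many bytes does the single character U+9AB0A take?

U+9AB0A = 0x9AB0A. UTF-8 uses 1 byte below 0x80, 2 below 0x800, 3 below 0x10000, 4 up to 0x10FFFF. 0x9AB0A is in U+10000–U+10FFFF → 4 bytes.

4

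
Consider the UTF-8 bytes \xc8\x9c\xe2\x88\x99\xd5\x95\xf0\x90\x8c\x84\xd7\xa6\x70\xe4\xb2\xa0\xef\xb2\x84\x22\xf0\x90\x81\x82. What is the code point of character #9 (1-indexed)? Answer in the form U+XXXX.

U+0022

Offset 0: leading byte 0xC8 = 11001000 → 2-byte char #1 = C8 9C.
Offset 2: leading byte 0xE2 = 11100010 → 3-byte char #2 = E2 88 99.
Offset 5: leading byte 0xD5 = 11010101 → 2-byte char #3 = D5 95.
Offset 7: leading byte 0xF0 = 11110000 → 4-byte char #4 = F0 90 8C 84.
Offset 11: leading byte 0xD7 = 11010111 → 2-byte char #5 = D7 A6.
Offset 13: leading byte 0x70 = 01110000 → 1-byte char #6 = 70.
Offset 14: leading byte 0xE4 = 11100100 → 3-byte char #7 = E4 B2 A0.
Offset 17: leading byte 0xEF = 11101111 → 3-byte char #8 = EF B2 84.
Offset 20: leading byte 0x22 = 00100010 → 1-byte char #9 = 22.
Leading byte 0x22 = 00100010 matches 0xxxxxxx → 1-byte sequence.
Byte 1: 0x22 = 00100010, payload 0100010 (7 bits).
Concatenate: 0100010 = 0x22 (7 bits → U+0022).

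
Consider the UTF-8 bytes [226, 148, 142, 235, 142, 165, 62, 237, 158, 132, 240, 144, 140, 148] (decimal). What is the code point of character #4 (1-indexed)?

U+D784

Offset 0: leading byte 0xE2 = 11100010 → 3-byte char #1 = E2 94 8E.
Offset 3: leading byte 0xEB = 11101011 → 3-byte char #2 = EB 8E A5.
Offset 6: leading byte 0x3E = 00111110 → 1-byte char #3 = 3E.
Offset 7: leading byte 0xED = 11101101 → 3-byte char #4 = ED 9E 84.
Leading byte 0xED = 11101101 matches 1110xxxx → 3-byte sequence.
Byte 1: 0xED = 11101101, payload 1101 (4 bits).
Byte 2: 0x9E = 10011110 (10xxxxxx ✓), payload 011110.
Byte 3: 0x84 = 10000100 (10xxxxxx ✓), payload 000100.
Concatenate: 1101011110000100 = 0xD784 (16 bits → U+D784).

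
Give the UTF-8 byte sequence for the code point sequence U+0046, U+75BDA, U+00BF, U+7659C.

U+0046: 1-byte form → 46.
U+75BDA: 4-byte form → F1 B5 AF 9A.
U+00BF: 2-byte form → C2 BF.
U+7659C: 4-byte form → F1 B6 96 9C.
Concatenated (11 bytes): 46 F1 B5 AF 9A C2 BF F1 B6 96 9C.

46 F1 B5 AF 9A C2 BF F1 B6 96 9C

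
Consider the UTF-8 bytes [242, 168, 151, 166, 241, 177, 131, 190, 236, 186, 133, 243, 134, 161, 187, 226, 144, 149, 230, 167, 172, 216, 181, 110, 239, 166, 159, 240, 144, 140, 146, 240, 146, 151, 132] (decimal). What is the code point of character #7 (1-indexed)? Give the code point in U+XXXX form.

Offset 0: leading byte 0xF2 = 11110010 → 4-byte char #1 = F2 A8 97 A6.
Offset 4: leading byte 0xF1 = 11110001 → 4-byte char #2 = F1 B1 83 BE.
Offset 8: leading byte 0xEC = 11101100 → 3-byte char #3 = EC BA 85.
Offset 11: leading byte 0xF3 = 11110011 → 4-byte char #4 = F3 86 A1 BB.
Offset 15: leading byte 0xE2 = 11100010 → 3-byte char #5 = E2 90 95.
Offset 18: leading byte 0xE6 = 11100110 → 3-byte char #6 = E6 A7 AC.
Offset 21: leading byte 0xD8 = 11011000 → 2-byte char #7 = D8 B5.
Leading byte 0xD8 = 11011000 matches 110xxxxx → 2-byte sequence.
Byte 1: 0xD8 = 11011000, payload 11000 (5 bits).
Byte 2: 0xB5 = 10110101 (10xxxxxx ✓), payload 110101.
Concatenate: 11000110101 = 0x635 (11 bits → U+0635).

U+0635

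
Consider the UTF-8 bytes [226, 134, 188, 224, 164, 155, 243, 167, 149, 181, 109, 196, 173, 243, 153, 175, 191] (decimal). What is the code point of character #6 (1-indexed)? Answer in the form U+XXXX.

Offset 0: leading byte 0xE2 = 11100010 → 3-byte char #1 = E2 86 BC.
Offset 3: leading byte 0xE0 = 11100000 → 3-byte char #2 = E0 A4 9B.
Offset 6: leading byte 0xF3 = 11110011 → 4-byte char #3 = F3 A7 95 B5.
Offset 10: leading byte 0x6D = 01101101 → 1-byte char #4 = 6D.
Offset 11: leading byte 0xC4 = 11000100 → 2-byte char #5 = C4 AD.
Offset 13: leading byte 0xF3 = 11110011 → 4-byte char #6 = F3 99 AF BF.
Leading byte 0xF3 = 11110011 matches 11110xxx → 4-byte sequence.
Byte 1: 0xF3 = 11110011, payload 011 (3 bits).
Byte 2: 0x99 = 10011001 (10xxxxxx ✓), payload 011001.
Byte 3: 0xAF = 10101111 (10xxxxxx ✓), payload 101111.
Byte 4: 0xBF = 10111111 (10xxxxxx ✓), payload 111111.
Concatenate: 011011001101111111111 = 0xD9BFF (21 bits → U+D9BFF).

U+D9BFF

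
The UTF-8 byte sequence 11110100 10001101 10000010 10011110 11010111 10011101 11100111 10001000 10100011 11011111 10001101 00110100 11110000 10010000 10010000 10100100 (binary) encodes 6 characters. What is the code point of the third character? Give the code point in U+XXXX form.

Offset 0: leading byte 0xF4 = 11110100 → 4-byte char #1 = F4 8D 82 9E.
Offset 4: leading byte 0xD7 = 11010111 → 2-byte char #2 = D7 9D.
Offset 6: leading byte 0xE7 = 11100111 → 3-byte char #3 = E7 88 A3.
Leading byte 0xE7 = 11100111 matches 1110xxxx → 3-byte sequence.
Byte 1: 0xE7 = 11100111, payload 0111 (4 bits).
Byte 2: 0x88 = 10001000 (10xxxxxx ✓), payload 001000.
Byte 3: 0xA3 = 10100011 (10xxxxxx ✓), payload 100011.
Concatenate: 0111001000100011 = 0x7223 (16 bits → U+7223).

U+7223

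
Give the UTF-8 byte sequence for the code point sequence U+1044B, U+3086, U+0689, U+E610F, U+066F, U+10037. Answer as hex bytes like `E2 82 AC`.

F0 90 91 8B E3 82 86 DA 89 F3 A6 84 8F D9 AF F0 90 80 B7

U+1044B: 4-byte form → F0 90 91 8B.
U+3086: 3-byte form → E3 82 86.
U+0689: 2-byte form → DA 89.
U+E610F: 4-byte form → F3 A6 84 8F.
U+066F: 2-byte form → D9 AF.
U+10037: 4-byte form → F0 90 80 B7.
Concatenated (19 bytes): F0 90 91 8B E3 82 86 DA 89 F3 A6 84 8F D9 AF F0 90 80 B7.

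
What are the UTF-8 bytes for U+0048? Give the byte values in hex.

48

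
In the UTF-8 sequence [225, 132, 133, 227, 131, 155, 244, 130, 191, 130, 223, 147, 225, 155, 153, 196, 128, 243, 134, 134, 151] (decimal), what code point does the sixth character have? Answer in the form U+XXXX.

U+0100

Offset 0: leading byte 0xE1 = 11100001 → 3-byte char #1 = E1 84 85.
Offset 3: leading byte 0xE3 = 11100011 → 3-byte char #2 = E3 83 9B.
Offset 6: leading byte 0xF4 = 11110100 → 4-byte char #3 = F4 82 BF 82.
Offset 10: leading byte 0xDF = 11011111 → 2-byte char #4 = DF 93.
Offset 12: leading byte 0xE1 = 11100001 → 3-byte char #5 = E1 9B 99.
Offset 15: leading byte 0xC4 = 11000100 → 2-byte char #6 = C4 80.
Leading byte 0xC4 = 11000100 matches 110xxxxx → 2-byte sequence.
Byte 1: 0xC4 = 11000100, payload 00100 (5 bits).
Byte 2: 0x80 = 10000000 (10xxxxxx ✓), payload 000000.
Concatenate: 00100000000 = 0x100 (11 bits → U+0100).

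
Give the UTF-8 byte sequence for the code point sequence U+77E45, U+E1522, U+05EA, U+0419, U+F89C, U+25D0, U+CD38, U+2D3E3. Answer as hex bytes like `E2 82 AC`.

U+77E45: 4-byte form → F1 B7 B9 85.
U+E1522: 4-byte form → F3 A1 94 A2.
U+05EA: 2-byte form → D7 AA.
U+0419: 2-byte form → D0 99.
U+F89C: 3-byte form → EF A2 9C.
U+25D0: 3-byte form → E2 97 90.
U+CD38: 3-byte form → EC B4 B8.
U+2D3E3: 4-byte form → F0 AD 8F A3.
Concatenated (25 bytes): F1 B7 B9 85 F3 A1 94 A2 D7 AA D0 99 EF A2 9C E2 97 90 EC B4 B8 F0 AD 8F A3.

F1 B7 B9 85 F3 A1 94 A2 D7 AA D0 99 EF A2 9C E2 97 90 EC B4 B8 F0 AD 8F A3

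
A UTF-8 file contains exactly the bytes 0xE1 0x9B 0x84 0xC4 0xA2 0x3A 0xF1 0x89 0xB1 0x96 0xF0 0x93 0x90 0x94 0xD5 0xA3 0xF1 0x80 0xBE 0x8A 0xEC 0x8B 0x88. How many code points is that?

Byte at offset 0: 0xE1 = 11100001 → 3-byte char (#1). Advance 3.
Byte at offset 3: 0xC4 = 11000100 → 2-byte char (#2). Advance 2.
Byte at offset 5: 0x3A = 00111010 → 1-byte char (#3). Advance 1.
Byte at offset 6: 0xF1 = 11110001 → 4-byte char (#4). Advance 4.
Byte at offset 10: 0xF0 = 11110000 → 4-byte char (#5). Advance 4.
Byte at offset 14: 0xD5 = 11010101 → 2-byte char (#6). Advance 2.
Byte at offset 16: 0xF1 = 11110001 → 4-byte char (#7). Advance 4.
Byte at offset 20: 0xEC = 11101100 → 3-byte char (#8). Advance 3.
Reached end at offset 23 after 8 code points.

8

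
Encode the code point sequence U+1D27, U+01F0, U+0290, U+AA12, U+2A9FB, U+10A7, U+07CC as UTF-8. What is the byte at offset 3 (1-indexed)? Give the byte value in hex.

0xA7

1-indexed offset 3 is 0-indexed offset 2.
U+1D27 → 3-byte form E1 B4 A7 at offsets 0–2.
Offset 2 falls in char 1's range; it's byte 3 of E1 B4 A7 = 0xA7.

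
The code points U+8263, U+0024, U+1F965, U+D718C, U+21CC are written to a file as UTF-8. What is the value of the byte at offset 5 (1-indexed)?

0xF0

1-indexed offset 5 is 0-indexed offset 4.
U+8263 → 3-byte form E8 89 A3 at offsets 0–2.
U+0024 → 1-byte form 24 at offsets 3–3.
U+1F965 → 4-byte form F0 9F A5 A5 at offsets 4–7.
Offset 4 falls in char 3's range; it's byte 1 of F0 9F A5 A5 = 0xF0.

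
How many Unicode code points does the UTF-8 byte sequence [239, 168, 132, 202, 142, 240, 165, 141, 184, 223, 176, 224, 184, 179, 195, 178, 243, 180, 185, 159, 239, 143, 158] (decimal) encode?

8

Byte at offset 0: 0xEF = 11101111 → 3-byte char (#1). Advance 3.
Byte at offset 3: 0xCA = 11001010 → 2-byte char (#2). Advance 2.
Byte at offset 5: 0xF0 = 11110000 → 4-byte char (#3). Advance 4.
Byte at offset 9: 0xDF = 11011111 → 2-byte char (#4). Advance 2.
Byte at offset 11: 0xE0 = 11100000 → 3-byte char (#5). Advance 3.
Byte at offset 14: 0xC3 = 11000011 → 2-byte char (#6). Advance 2.
Byte at offset 16: 0xF3 = 11110011 → 4-byte char (#7). Advance 4.
Byte at offset 20: 0xEF = 11101111 → 3-byte char (#8). Advance 3.
Reached end at offset 23 after 8 code points.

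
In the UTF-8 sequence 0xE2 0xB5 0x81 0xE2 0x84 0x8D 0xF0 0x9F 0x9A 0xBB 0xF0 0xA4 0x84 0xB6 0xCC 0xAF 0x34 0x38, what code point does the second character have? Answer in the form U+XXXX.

U+210D

Offset 0: leading byte 0xE2 = 11100010 → 3-byte char #1 = E2 B5 81.
Offset 3: leading byte 0xE2 = 11100010 → 3-byte char #2 = E2 84 8D.
Leading byte 0xE2 = 11100010 matches 1110xxxx → 3-byte sequence.
Byte 1: 0xE2 = 11100010, payload 0010 (4 bits).
Byte 2: 0x84 = 10000100 (10xxxxxx ✓), payload 000100.
Byte 3: 0x8D = 10001101 (10xxxxxx ✓), payload 001101.
Concatenate: 0010000100001101 = 0x210D (16 bits → U+210D).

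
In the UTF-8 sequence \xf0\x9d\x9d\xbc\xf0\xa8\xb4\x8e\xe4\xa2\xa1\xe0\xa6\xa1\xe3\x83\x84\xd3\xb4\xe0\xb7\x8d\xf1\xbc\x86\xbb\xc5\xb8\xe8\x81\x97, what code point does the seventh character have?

Offset 0: leading byte 0xF0 = 11110000 → 4-byte char #1 = F0 9D 9D BC.
Offset 4: leading byte 0xF0 = 11110000 → 4-byte char #2 = F0 A8 B4 8E.
Offset 8: leading byte 0xE4 = 11100100 → 3-byte char #3 = E4 A2 A1.
Offset 11: leading byte 0xE0 = 11100000 → 3-byte char #4 = E0 A6 A1.
Offset 14: leading byte 0xE3 = 11100011 → 3-byte char #5 = E3 83 84.
Offset 17: leading byte 0xD3 = 11010011 → 2-byte char #6 = D3 B4.
Offset 19: leading byte 0xE0 = 11100000 → 3-byte char #7 = E0 B7 8D.
Leading byte 0xE0 = 11100000 matches 1110xxxx → 3-byte sequence.
Byte 1: 0xE0 = 11100000, payload 0000 (4 bits).
Byte 2: 0xB7 = 10110111 (10xxxxxx ✓), payload 110111.
Byte 3: 0x8D = 10001101 (10xxxxxx ✓), payload 001101.
Concatenate: 0000110111001101 = 0xDCD (16 bits → U+0DCD).

U+0DCD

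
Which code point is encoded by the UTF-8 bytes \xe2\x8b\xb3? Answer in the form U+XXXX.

U+22F3

Leading byte 0xE2 = 11100010 matches 1110xxxx → 3-byte sequence.
Byte 1: 0xE2 = 11100010, payload 0010 (4 bits).
Byte 2: 0x8B = 10001011 (10xxxxxx ✓), payload 001011.
Byte 3: 0xB3 = 10110011 (10xxxxxx ✓), payload 110011.
Concatenate: 0010001011110011 = 0x22F3 (16 bits → U+22F3).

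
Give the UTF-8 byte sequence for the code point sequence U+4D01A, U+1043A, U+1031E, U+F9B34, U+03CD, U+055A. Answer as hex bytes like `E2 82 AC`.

U+4D01A: 4-byte form → F1 8D 80 9A.
U+1043A: 4-byte form → F0 90 90 BA.
U+1031E: 4-byte form → F0 90 8C 9E.
U+F9B34: 4-byte form → F3 B9 AC B4.
U+03CD: 2-byte form → CF 8D.
U+055A: 2-byte form → D5 9A.
Concatenated (20 bytes): F1 8D 80 9A F0 90 90 BA F0 90 8C 9E F3 B9 AC B4 CF 8D D5 9A.

F1 8D 80 9A F0 90 90 BA F0 90 8C 9E F3 B9 AC B4 CF 8D D5 9A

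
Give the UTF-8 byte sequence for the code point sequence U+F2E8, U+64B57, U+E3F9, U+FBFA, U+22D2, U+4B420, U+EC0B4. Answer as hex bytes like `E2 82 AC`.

EF 8B A8 F1 A4 AD 97 EE 8F B9 EF AF BA E2 8B 92 F1 8B 90 A0 F3 AC 82 B4

U+F2E8: 3-byte form → EF 8B A8.
U+64B57: 4-byte form → F1 A4 AD 97.
U+E3F9: 3-byte form → EE 8F B9.
U+FBFA: 3-byte form → EF AF BA.
U+22D2: 3-byte form → E2 8B 92.
U+4B420: 4-byte form → F1 8B 90 A0.
U+EC0B4: 4-byte form → F3 AC 82 B4.
Concatenated (24 bytes): EF 8B A8 F1 A4 AD 97 EE 8F B9 EF AF BA E2 8B 92 F1 8B 90 A0 F3 AC 82 B4.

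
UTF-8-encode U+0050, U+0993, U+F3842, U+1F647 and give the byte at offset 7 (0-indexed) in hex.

U+0050 → 1-byte form 50 at offsets 0–0.
U+0993 → 3-byte form E0 A6 93 at offsets 1–3.
U+F3842 → 4-byte form F3 B3 A1 82 at offsets 4–7.
Offset 7 falls in char 3's range; it's byte 4 of F3 B3 A1 82 = 0x82.

0x82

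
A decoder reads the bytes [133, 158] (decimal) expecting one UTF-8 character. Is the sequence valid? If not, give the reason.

Byte 0x85 = 10000101 has the form 10xxxxxx — a continuation byte — but there is no preceding leading byte.

invalid (continuation byte with no leading byte)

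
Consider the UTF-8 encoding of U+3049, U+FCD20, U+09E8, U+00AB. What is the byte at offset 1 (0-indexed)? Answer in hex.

0x81

U+3049 → 3-byte form E3 81 89 at offsets 0–2.
Offset 1 falls in char 1's range; it's byte 2 of E3 81 89 = 0x81.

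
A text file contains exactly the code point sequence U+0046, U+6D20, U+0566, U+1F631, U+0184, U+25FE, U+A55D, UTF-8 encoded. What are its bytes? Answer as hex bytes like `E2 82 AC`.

46 E6 B4 A0 D5 A6 F0 9F 98 B1 C6 84 E2 97 BE EA 95 9D

U+0046: 1-byte form → 46.
U+6D20: 3-byte form → E6 B4 A0.
U+0566: 2-byte form → D5 A6.
U+1F631: 4-byte form → F0 9F 98 B1.
U+0184: 2-byte form → C6 84.
U+25FE: 3-byte form → E2 97 BE.
U+A55D: 3-byte form → EA 95 9D.
Concatenated (18 bytes): 46 E6 B4 A0 D5 A6 F0 9F 98 B1 C6 84 E2 97 BE EA 95 9D.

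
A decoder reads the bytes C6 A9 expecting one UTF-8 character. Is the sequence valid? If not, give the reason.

valid

Leading byte 0xC6 = 11000110 → 2-byte form.
Continuation bytes 0xA9=10101001 all match 10xxxxxx.
Decoded value 0x1A9 is ≥ 0x80 (shortest form) and not a surrogate.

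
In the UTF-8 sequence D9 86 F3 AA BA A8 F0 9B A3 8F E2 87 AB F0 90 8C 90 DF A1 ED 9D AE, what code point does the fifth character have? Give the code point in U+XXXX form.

Offset 0: leading byte 0xD9 = 11011001 → 2-byte char #1 = D9 86.
Offset 2: leading byte 0xF3 = 11110011 → 4-byte char #2 = F3 AA BA A8.
Offset 6: leading byte 0xF0 = 11110000 → 4-byte char #3 = F0 9B A3 8F.
Offset 10: leading byte 0xE2 = 11100010 → 3-byte char #4 = E2 87 AB.
Offset 13: leading byte 0xF0 = 11110000 → 4-byte char #5 = F0 90 8C 90.
Leading byte 0xF0 = 11110000 matches 11110xxx → 4-byte sequence.
Byte 1: 0xF0 = 11110000, payload 000 (3 bits).
Byte 2: 0x90 = 10010000 (10xxxxxx ✓), payload 010000.
Byte 3: 0x8C = 10001100 (10xxxxxx ✓), payload 001100.
Byte 4: 0x90 = 10010000 (10xxxxxx ✓), payload 010000.
Concatenate: 000010000001100010000 = 0x10310 (21 bits → U+10310).

U+10310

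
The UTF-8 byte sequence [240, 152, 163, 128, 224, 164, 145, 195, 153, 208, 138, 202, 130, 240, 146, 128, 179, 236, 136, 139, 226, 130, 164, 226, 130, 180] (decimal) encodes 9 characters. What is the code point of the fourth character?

Offset 0: leading byte 0xF0 = 11110000 → 4-byte char #1 = F0 98 A3 80.
Offset 4: leading byte 0xE0 = 11100000 → 3-byte char #2 = E0 A4 91.
Offset 7: leading byte 0xC3 = 11000011 → 2-byte char #3 = C3 99.
Offset 9: leading byte 0xD0 = 11010000 → 2-byte char #4 = D0 8A.
Leading byte 0xD0 = 11010000 matches 110xxxxx → 2-byte sequence.
Byte 1: 0xD0 = 11010000, payload 10000 (5 bits).
Byte 2: 0x8A = 10001010 (10xxxxxx ✓), payload 001010.
Concatenate: 10000001010 = 0x40A (11 bits → U+040A).

U+040A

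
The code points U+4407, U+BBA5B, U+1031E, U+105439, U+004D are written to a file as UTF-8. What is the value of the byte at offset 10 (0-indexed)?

0x9E

U+4407 → 3-byte form E4 90 87 at offsets 0–2.
U+BBA5B → 4-byte form F2 BB A9 9B at offsets 3–6.
U+1031E → 4-byte form F0 90 8C 9E at offsets 7–10.
Offset 10 falls in char 3's range; it's byte 4 of F0 90 8C 9E = 0x9E.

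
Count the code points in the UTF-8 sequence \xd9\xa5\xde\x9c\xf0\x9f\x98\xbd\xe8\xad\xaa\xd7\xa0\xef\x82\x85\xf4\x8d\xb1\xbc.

7

Byte at offset 0: 0xD9 = 11011001 → 2-byte char (#1). Advance 2.
Byte at offset 2: 0xDE = 11011110 → 2-byte char (#2). Advance 2.
Byte at offset 4: 0xF0 = 11110000 → 4-byte char (#3). Advance 4.
Byte at offset 8: 0xE8 = 11101000 → 3-byte char (#4). Advance 3.
Byte at offset 11: 0xD7 = 11010111 → 2-byte char (#5). Advance 2.
Byte at offset 13: 0xEF = 11101111 → 3-byte char (#6). Advance 3.
Byte at offset 16: 0xF4 = 11110100 → 4-byte char (#7). Advance 4.
Reached end at offset 20 after 7 code points.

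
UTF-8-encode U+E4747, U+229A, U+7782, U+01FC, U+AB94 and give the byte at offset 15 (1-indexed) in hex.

0x94

1-indexed offset 15 is 0-indexed offset 14.
U+E4747 → 4-byte form F3 A4 9D 87 at offsets 0–3.
U+229A → 3-byte form E2 8A 9A at offsets 4–6.
U+7782 → 3-byte form E7 9E 82 at offsets 7–9.
U+01FC → 2-byte form C7 BC at offsets 10–11.
U+AB94 → 3-byte form EA AE 94 at offsets 12–14.
Offset 14 falls in char 5's range; it's byte 3 of EA AE 94 = 0x94.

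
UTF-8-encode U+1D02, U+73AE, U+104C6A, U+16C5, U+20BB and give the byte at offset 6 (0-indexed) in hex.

0xF4

U+1D02 → 3-byte form E1 B4 82 at offsets 0–2.
U+73AE → 3-byte form E7 8E AE at offsets 3–5.
U+104C6A → 4-byte form F4 84 B1 AA at offsets 6–9.
Offset 6 falls in char 3's range; it's byte 1 of F4 84 B1 AA = 0xF4.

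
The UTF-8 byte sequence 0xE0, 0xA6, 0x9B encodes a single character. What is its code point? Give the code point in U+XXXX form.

U+099B

Leading byte 0xE0 = 11100000 matches 1110xxxx → 3-byte sequence.
Byte 1: 0xE0 = 11100000, payload 0000 (4 bits).
Byte 2: 0xA6 = 10100110 (10xxxxxx ✓), payload 100110.
Byte 3: 0x9B = 10011011 (10xxxxxx ✓), payload 011011.
Concatenate: 0000100110011011 = 0x99B (16 bits → U+099B).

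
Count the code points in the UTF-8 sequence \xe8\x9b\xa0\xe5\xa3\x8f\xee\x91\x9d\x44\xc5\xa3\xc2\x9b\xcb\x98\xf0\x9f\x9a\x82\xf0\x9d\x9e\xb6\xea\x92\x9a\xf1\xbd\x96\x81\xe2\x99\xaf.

12

Byte at offset 0: 0xE8 = 11101000 → 3-byte char (#1). Advance 3.
Byte at offset 3: 0xE5 = 11100101 → 3-byte char (#2). Advance 3.
Byte at offset 6: 0xEE = 11101110 → 3-byte char (#3). Advance 3.
Byte at offset 9: 0x44 = 01000100 → 1-byte char (#4). Advance 1.
Byte at offset 10: 0xC5 = 11000101 → 2-byte char (#5). Advance 2.
Byte at offset 12: 0xC2 = 11000010 → 2-byte char (#6). Advance 2.
Byte at offset 14: 0xCB = 11001011 → 2-byte char (#7). Advance 2.
Byte at offset 16: 0xF0 = 11110000 → 4-byte char (#8). Advance 4.
Byte at offset 20: 0xF0 = 11110000 → 4-byte char (#9). Advance 4.
Byte at offset 24: 0xEA = 11101010 → 3-byte char (#10). Advance 3.
Byte at offset 27: 0xF1 = 11110001 → 4-byte char (#11). Advance 4.
Byte at offset 31: 0xE2 = 11100010 → 3-byte char (#12). Advance 3.
Reached end at offset 34 after 12 code points.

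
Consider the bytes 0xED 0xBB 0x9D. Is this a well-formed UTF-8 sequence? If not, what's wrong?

invalid (encodes a surrogate (U+D800–U+DFFF))

Structurally a 3-byte sequence; payload = 0xDEDD.
But 0xDEDD is in U+D800–U+DFFF, the surrogate range. Surrogates are not Unicode scalar values and are forbidden in UTF-8.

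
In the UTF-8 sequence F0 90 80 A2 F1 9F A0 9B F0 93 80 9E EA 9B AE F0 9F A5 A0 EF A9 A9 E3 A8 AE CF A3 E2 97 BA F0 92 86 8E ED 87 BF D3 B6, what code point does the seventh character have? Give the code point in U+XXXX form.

Offset 0: leading byte 0xF0 = 11110000 → 4-byte char #1 = F0 90 80 A2.
Offset 4: leading byte 0xF1 = 11110001 → 4-byte char #2 = F1 9F A0 9B.
Offset 8: leading byte 0xF0 = 11110000 → 4-byte char #3 = F0 93 80 9E.
Offset 12: leading byte 0xEA = 11101010 → 3-byte char #4 = EA 9B AE.
Offset 15: leading byte 0xF0 = 11110000 → 4-byte char #5 = F0 9F A5 A0.
Offset 19: leading byte 0xEF = 11101111 → 3-byte char #6 = EF A9 A9.
Offset 22: leading byte 0xE3 = 11100011 → 3-byte char #7 = E3 A8 AE.
Leading byte 0xE3 = 11100011 matches 1110xxxx → 3-byte sequence.
Byte 1: 0xE3 = 11100011, payload 0011 (4 bits).
Byte 2: 0xA8 = 10101000 (10xxxxxx ✓), payload 101000.
Byte 3: 0xAE = 10101110 (10xxxxxx ✓), payload 101110.
Concatenate: 0011101000101110 = 0x3A2E (16 bits → U+3A2E).

U+3A2E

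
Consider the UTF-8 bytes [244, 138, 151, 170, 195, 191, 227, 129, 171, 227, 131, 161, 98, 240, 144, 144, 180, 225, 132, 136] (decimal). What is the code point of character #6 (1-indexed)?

Offset 0: leading byte 0xF4 = 11110100 → 4-byte char #1 = F4 8A 97 AA.
Offset 4: leading byte 0xC3 = 11000011 → 2-byte char #2 = C3 BF.
Offset 6: leading byte 0xE3 = 11100011 → 3-byte char #3 = E3 81 AB.
Offset 9: leading byte 0xE3 = 11100011 → 3-byte char #4 = E3 83 A1.
Offset 12: leading byte 0x62 = 01100010 → 1-byte char #5 = 62.
Offset 13: leading byte 0xF0 = 11110000 → 4-byte char #6 = F0 90 90 B4.
Leading byte 0xF0 = 11110000 matches 11110xxx → 4-byte sequence.
Byte 1: 0xF0 = 11110000, payload 000 (3 bits).
Byte 2: 0x90 = 10010000 (10xxxxxx ✓), payload 010000.
Byte 3: 0x90 = 10010000 (10xxxxxx ✓), payload 010000.
Byte 4: 0xB4 = 10110100 (10xxxxxx ✓), payload 110100.
Concatenate: 000010000010000110100 = 0x10434 (21 bits → U+10434).

U+10434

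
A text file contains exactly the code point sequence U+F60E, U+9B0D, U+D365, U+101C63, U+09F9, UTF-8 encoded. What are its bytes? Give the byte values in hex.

EF 98 8E E9 AC 8D ED 8D A5 F4 81 B1 A3 E0 A7 B9

U+F60E: 3-byte form → EF 98 8E.
U+9B0D: 3-byte form → E9 AC 8D.
U+D365: 3-byte form → ED 8D A5.
U+101C63: 4-byte form → F4 81 B1 A3.
U+09F9: 3-byte form → E0 A7 B9.
Concatenated (16 bytes): EF 98 8E E9 AC 8D ED 8D A5 F4 81 B1 A3 E0 A7 B9.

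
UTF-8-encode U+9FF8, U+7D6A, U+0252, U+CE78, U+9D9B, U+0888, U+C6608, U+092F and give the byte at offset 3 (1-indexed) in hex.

0xB8

1-indexed offset 3 is 0-indexed offset 2.
U+9FF8 → 3-byte form E9 BF B8 at offsets 0–2.
Offset 2 falls in char 1's range; it's byte 3 of E9 BF B8 = 0xB8.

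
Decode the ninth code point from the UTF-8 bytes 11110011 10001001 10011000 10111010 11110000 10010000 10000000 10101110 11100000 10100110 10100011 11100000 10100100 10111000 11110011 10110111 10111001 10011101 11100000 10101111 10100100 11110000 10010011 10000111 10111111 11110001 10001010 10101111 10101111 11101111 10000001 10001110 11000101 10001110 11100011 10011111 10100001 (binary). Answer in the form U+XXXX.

Offset 0: leading byte 0xF3 = 11110011 → 4-byte char #1 = F3 89 98 BA.
Offset 4: leading byte 0xF0 = 11110000 → 4-byte char #2 = F0 90 80 AE.
Offset 8: leading byte 0xE0 = 11100000 → 3-byte char #3 = E0 A6 A3.
Offset 11: leading byte 0xE0 = 11100000 → 3-byte char #4 = E0 A4 B8.
Offset 14: leading byte 0xF3 = 11110011 → 4-byte char #5 = F3 B7 B9 9D.
Offset 18: leading byte 0xE0 = 11100000 → 3-byte char #6 = E0 AF A4.
Offset 21: leading byte 0xF0 = 11110000 → 4-byte char #7 = F0 93 87 BF.
Offset 25: leading byte 0xF1 = 11110001 → 4-byte char #8 = F1 8A AF AF.
Offset 29: leading byte 0xEF = 11101111 → 3-byte char #9 = EF 81 8E.
Leading byte 0xEF = 11101111 matches 1110xxxx → 3-byte sequence.
Byte 1: 0xEF = 11101111, payload 1111 (4 bits).
Byte 2: 0x81 = 10000001 (10xxxxxx ✓), payload 000001.
Byte 3: 0x8E = 10001110 (10xxxxxx ✓), payload 001110.
Concatenate: 1111000001001110 = 0xF04E (16 bits → U+F04E).

U+F04E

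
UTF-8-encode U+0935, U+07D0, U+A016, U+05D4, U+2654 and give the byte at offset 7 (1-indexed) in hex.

1-indexed offset 7 is 0-indexed offset 6.
U+0935 → 3-byte form E0 A4 B5 at offsets 0–2.
U+07D0 → 2-byte form DF 90 at offsets 3–4.
U+A016 → 3-byte form EA 80 96 at offsets 5–7.
Offset 6 falls in char 3's range; it's byte 2 of EA 80 96 = 0x80.

0x80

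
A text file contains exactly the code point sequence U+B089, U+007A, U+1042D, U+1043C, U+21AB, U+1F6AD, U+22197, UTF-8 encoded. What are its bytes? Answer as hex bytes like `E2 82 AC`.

U+B089: 3-byte form → EB 82 89.
U+007A: 1-byte form → 7A.
U+1042D: 4-byte form → F0 90 90 AD.
U+1043C: 4-byte form → F0 90 90 BC.
U+21AB: 3-byte form → E2 86 AB.
U+1F6AD: 4-byte form → F0 9F 9A AD.
U+22197: 4-byte form → F0 A2 86 97.
Concatenated (23 bytes): EB 82 89 7A F0 90 90 AD F0 90 90 BC E2 86 AB F0 9F 9A AD F0 A2 86 97.

EB 82 89 7A F0 90 90 AD F0 90 90 BC E2 86 AB F0 9F 9A AD F0 A2 86 97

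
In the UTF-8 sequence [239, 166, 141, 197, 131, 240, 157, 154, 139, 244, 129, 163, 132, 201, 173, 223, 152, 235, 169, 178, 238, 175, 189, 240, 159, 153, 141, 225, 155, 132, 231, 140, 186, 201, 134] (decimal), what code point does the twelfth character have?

Offset 0: leading byte 0xEF = 11101111 → 3-byte char #1 = EF A6 8D.
Offset 3: leading byte 0xC5 = 11000101 → 2-byte char #2 = C5 83.
Offset 5: leading byte 0xF0 = 11110000 → 4-byte char #3 = F0 9D 9A 8B.
Offset 9: leading byte 0xF4 = 11110100 → 4-byte char #4 = F4 81 A3 84.
Offset 13: leading byte 0xC9 = 11001001 → 2-byte char #5 = C9 AD.
Offset 15: leading byte 0xDF = 11011111 → 2-byte char #6 = DF 98.
Offset 17: leading byte 0xEB = 11101011 → 3-byte char #7 = EB A9 B2.
Offset 20: leading byte 0xEE = 11101110 → 3-byte char #8 = EE AF BD.
Offset 23: leading byte 0xF0 = 11110000 → 4-byte char #9 = F0 9F 99 8D.
Offset 27: leading byte 0xE1 = 11100001 → 3-byte char #10 = E1 9B 84.
Offset 30: leading byte 0xE7 = 11100111 → 3-byte char #11 = E7 8C BA.
Offset 33: leading byte 0xC9 = 11001001 → 2-byte char #12 = C9 86.
Leading byte 0xC9 = 11001001 matches 110xxxxx → 2-byte sequence.
Byte 1: 0xC9 = 11001001, payload 01001 (5 bits).
Byte 2: 0x86 = 10000110 (10xxxxxx ✓), payload 000110.
Concatenate: 01001000110 = 0x246 (11 bits → U+0246).

U+0246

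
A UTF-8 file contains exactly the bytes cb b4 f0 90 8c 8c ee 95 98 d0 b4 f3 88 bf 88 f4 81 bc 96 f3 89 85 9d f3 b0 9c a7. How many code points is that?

8

Byte at offset 0: 0xCB = 11001011 → 2-byte char (#1). Advance 2.
Byte at offset 2: 0xF0 = 11110000 → 4-byte char (#2). Advance 4.
Byte at offset 6: 0xEE = 11101110 → 3-byte char (#3). Advance 3.
Byte at offset 9: 0xD0 = 11010000 → 2-byte char (#4). Advance 2.
Byte at offset 11: 0xF3 = 11110011 → 4-byte char (#5). Advance 4.
Byte at offset 15: 0xF4 = 11110100 → 4-byte char (#6). Advance 4.
Byte at offset 19: 0xF3 = 11110011 → 4-byte char (#7). Advance 4.
Byte at offset 23: 0xF3 = 11110011 → 4-byte char (#8). Advance 4.
Reached end at offset 27 after 8 code points.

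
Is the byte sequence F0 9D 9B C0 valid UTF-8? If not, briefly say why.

invalid (non-continuation byte where continuation expected)

Leading byte 0xF0 = 11110000 → 4-byte form.
Byte 4 is 0xC0 = 11000000, which is not 10xxxxxx — expected a continuation byte.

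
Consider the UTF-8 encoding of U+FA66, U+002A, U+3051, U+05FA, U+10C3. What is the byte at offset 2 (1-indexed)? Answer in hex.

1-indexed offset 2 is 0-indexed offset 1.
U+FA66 → 3-byte form EF A9 A6 at offsets 0–2.
Offset 1 falls in char 1's range; it's byte 2 of EF A9 A6 = 0xA9.

0xA9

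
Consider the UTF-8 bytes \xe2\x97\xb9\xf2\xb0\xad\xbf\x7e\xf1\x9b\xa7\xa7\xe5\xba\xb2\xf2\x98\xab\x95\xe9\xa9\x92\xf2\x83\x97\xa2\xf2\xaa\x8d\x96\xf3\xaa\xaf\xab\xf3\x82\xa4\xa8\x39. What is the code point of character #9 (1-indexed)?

Offset 0: leading byte 0xE2 = 11100010 → 3-byte char #1 = E2 97 B9.
Offset 3: leading byte 0xF2 = 11110010 → 4-byte char #2 = F2 B0 AD BF.
Offset 7: leading byte 0x7E = 01111110 → 1-byte char #3 = 7E.
Offset 8: leading byte 0xF1 = 11110001 → 4-byte char #4 = F1 9B A7 A7.
Offset 12: leading byte 0xE5 = 11100101 → 3-byte char #5 = E5 BA B2.
Offset 15: leading byte 0xF2 = 11110010 → 4-byte char #6 = F2 98 AB 95.
Offset 19: leading byte 0xE9 = 11101001 → 3-byte char #7 = E9 A9 92.
Offset 22: leading byte 0xF2 = 11110010 → 4-byte char #8 = F2 83 97 A2.
Offset 26: leading byte 0xF2 = 11110010 → 4-byte char #9 = F2 AA 8D 96.
Leading byte 0xF2 = 11110010 matches 11110xxx → 4-byte sequence.
Byte 1: 0xF2 = 11110010, payload 010 (3 bits).
Byte 2: 0xAA = 10101010 (10xxxxxx ✓), payload 101010.
Byte 3: 0x8D = 10001101 (10xxxxxx ✓), payload 001101.
Byte 4: 0x96 = 10010110 (10xxxxxx ✓), payload 010110.
Concatenate: 010101010001101010110 = 0xAA356 (21 bits → U+AA356).

U+AA356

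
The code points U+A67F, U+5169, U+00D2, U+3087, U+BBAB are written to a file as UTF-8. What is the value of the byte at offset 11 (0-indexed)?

U+A67F → 3-byte form EA 99 BF at offsets 0–2.
U+5169 → 3-byte form E5 85 A9 at offsets 3–5.
U+00D2 → 2-byte form C3 92 at offsets 6–7.
U+3087 → 3-byte form E3 82 87 at offsets 8–10.
U+BBAB → 3-byte form EB AE AB at offsets 11–13.
Offset 11 falls in char 5's range; it's byte 1 of EB AE AB = 0xEB.

0xEB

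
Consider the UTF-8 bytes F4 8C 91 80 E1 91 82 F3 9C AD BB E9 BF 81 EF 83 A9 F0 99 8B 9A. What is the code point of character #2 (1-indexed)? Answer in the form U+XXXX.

U+1442

Offset 0: leading byte 0xF4 = 11110100 → 4-byte char #1 = F4 8C 91 80.
Offset 4: leading byte 0xE1 = 11100001 → 3-byte char #2 = E1 91 82.
Leading byte 0xE1 = 11100001 matches 1110xxxx → 3-byte sequence.
Byte 1: 0xE1 = 11100001, payload 0001 (4 bits).
Byte 2: 0x91 = 10010001 (10xxxxxx ✓), payload 010001.
Byte 3: 0x82 = 10000010 (10xxxxxx ✓), payload 000010.
Concatenate: 0001010001000010 = 0x1442 (16 bits → U+1442).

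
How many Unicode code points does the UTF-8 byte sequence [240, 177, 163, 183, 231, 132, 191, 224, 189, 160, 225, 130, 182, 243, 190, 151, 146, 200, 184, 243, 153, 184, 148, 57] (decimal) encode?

8

Byte at offset 0: 0xF0 = 11110000 → 4-byte char (#1). Advance 4.
Byte at offset 4: 0xE7 = 11100111 → 3-byte char (#2). Advance 3.
Byte at offset 7: 0xE0 = 11100000 → 3-byte char (#3). Advance 3.
Byte at offset 10: 0xE1 = 11100001 → 3-byte char (#4). Advance 3.
Byte at offset 13: 0xF3 = 11110011 → 4-byte char (#5). Advance 4.
Byte at offset 17: 0xC8 = 11001000 → 2-byte char (#6). Advance 2.
Byte at offset 19: 0xF3 = 11110011 → 4-byte char (#7). Advance 4.
Byte at offset 23: 0x39 = 00111001 → 1-byte char (#8). Advance 1.
Reached end at offset 24 after 8 code points.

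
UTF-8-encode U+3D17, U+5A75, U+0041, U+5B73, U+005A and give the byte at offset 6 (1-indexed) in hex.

1-indexed offset 6 is 0-indexed offset 5.
U+3D17 → 3-byte form E3 B4 97 at offsets 0–2.
U+5A75 → 3-byte form E5 A9 B5 at offsets 3–5.
Offset 5 falls in char 2's range; it's byte 3 of E5 A9 B5 = 0xB5.

0xB5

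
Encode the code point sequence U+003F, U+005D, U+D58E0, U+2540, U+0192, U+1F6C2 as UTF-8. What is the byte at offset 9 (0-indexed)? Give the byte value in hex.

U+003F → 1-byte form 3F at offsets 0–0.
U+005D → 1-byte form 5D at offsets 1–1.
U+D58E0 → 4-byte form F3 95 A3 A0 at offsets 2–5.
U+2540 → 3-byte form E2 95 80 at offsets 6–8.
U+0192 → 2-byte form C6 92 at offsets 9–10.
Offset 9 falls in char 5's range; it's byte 1 of C6 92 = 0xC6.

0xC6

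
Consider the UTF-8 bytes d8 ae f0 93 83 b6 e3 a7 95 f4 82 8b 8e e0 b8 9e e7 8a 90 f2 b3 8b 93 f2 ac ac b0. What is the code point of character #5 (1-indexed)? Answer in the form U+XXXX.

U+0E1E

Offset 0: leading byte 0xD8 = 11011000 → 2-byte char #1 = D8 AE.
Offset 2: leading byte 0xF0 = 11110000 → 4-byte char #2 = F0 93 83 B6.
Offset 6: leading byte 0xE3 = 11100011 → 3-byte char #3 = E3 A7 95.
Offset 9: leading byte 0xF4 = 11110100 → 4-byte char #4 = F4 82 8B 8E.
Offset 13: leading byte 0xE0 = 11100000 → 3-byte char #5 = E0 B8 9E.
Leading byte 0xE0 = 11100000 matches 1110xxxx → 3-byte sequence.
Byte 1: 0xE0 = 11100000, payload 0000 (4 bits).
Byte 2: 0xB8 = 10111000 (10xxxxxx ✓), payload 111000.
Byte 3: 0x9E = 10011110 (10xxxxxx ✓), payload 011110.
Concatenate: 0000111000011110 = 0xE1E (16 bits → U+0E1E).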